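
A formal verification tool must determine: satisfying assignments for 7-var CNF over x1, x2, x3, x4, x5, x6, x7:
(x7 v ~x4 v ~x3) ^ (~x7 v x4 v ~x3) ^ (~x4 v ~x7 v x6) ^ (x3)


CNF with 4 clauses over 7 vars (128 assignments).
An assignment satisfies CNF iff every clause has >=1 true literal.
Check each row (bits = x1,x2,x3,x4,x5,x6,x7; clause T/F shown):
  row 0 [0000000]: clauses=TTTF -> 0
  row 1 [0000001]: clauses=TTTF -> 0
  row 2 [0000010]: clauses=TTTF -> 0
  row 3 [0000011]: clauses=TTTF -> 0
  row 4 [0000100]: clauses=TTTF -> 0
  (every remaining row is evaluated the same way; all 128 results are listed next)
Full result column, 8 rows per line (x1,x2,x3,x4 fixed per line; x5,x6,x7 runs 000..111 left to right):
  rows 0-7 [x1,x2,x3,x4=0000]: 00000000  (ones: 0)
  rows 8-15 [x1,x2,x3,x4=0001]: 00000000  (ones: 0)
  rows 16-23 [x1,x2,x3,x4=0010]: 10101010  (ones: 4)
  rows 24-31 [x1,x2,x3,x4=0011]: 00010001  (ones: 2)
  rows 32-39 [x1,x2,x3,x4=0100]: 00000000  (ones: 0)
  rows 40-47 [x1,x2,x3,x4=0101]: 00000000  (ones: 0)
  rows 48-55 [x1,x2,x3,x4=0110]: 10101010  (ones: 4)
  rows 56-63 [x1,x2,x3,x4=0111]: 00010001  (ones: 2)
  rows 64-71 [x1,x2,x3,x4=1000]: 00000000  (ones: 0)
  rows 72-79 [x1,x2,x3,x4=1001]: 00000000  (ones: 0)
  rows 80-87 [x1,x2,x3,x4=1010]: 10101010  (ones: 4)
  rows 88-95 [x1,x2,x3,x4=1011]: 00010001  (ones: 2)
  rows 96-103 [x1,x2,x3,x4=1100]: 00000000  (ones: 0)
  rows 104-111 [x1,x2,x3,x4=1101]: 00000000  (ones: 0)
  rows 112-119 [x1,x2,x3,x4=1110]: 10101010  (ones: 4)
  rows 120-127 [x1,x2,x3,x4=1111]: 00010001  (ones: 2)
Satisfying assignments = 0+0+4+2+0+0+4+2+0+0+4+2+0+0+4+2 = 24

24


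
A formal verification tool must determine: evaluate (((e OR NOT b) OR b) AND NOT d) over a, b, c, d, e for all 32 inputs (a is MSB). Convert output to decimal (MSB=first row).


Formula: (((e OR NOT b) OR b) AND NOT d) over a, b, c, d, e (32 rows)
Evaluate each row (bits = a,b,c,d,e, MSB first):
  row 0 [00000]: (((0 OR NOT 0) OR 0) AND NOT 0) -> 1
  row 1 [00001]: (((1 OR NOT 0) OR 0) AND NOT 0) -> 1
  row 2 [00010]: (((0 OR NOT 0) OR 0) AND NOT 1) -> 0
  row 3 [00011]: (((1 OR NOT 0) OR 0) AND NOT 1) -> 0
  row 4 [00100]: (((0 OR NOT 0) OR 0) AND NOT 0) -> 1
  row 5 [00101]: (((1 OR NOT 0) OR 0) AND NOT 0) -> 1
  row 6 [00110]: (((0 OR NOT 0) OR 0) AND NOT 1) -> 0
  row 7 [00111]: (((1 OR NOT 0) OR 0) AND NOT 1) -> 0
  row 8 [01000]: (((0 OR NOT 1) OR 1) AND NOT 0) -> 1
  row 9 [01001]: (((1 OR NOT 1) OR 1) AND NOT 0) -> 1
  row 10 [01010]: (((0 OR NOT 1) OR 1) AND NOT 1) -> 0
  row 11 [01011]: (((1 OR NOT 1) OR 1) AND NOT 1) -> 0
  row 12 [01100]: (((0 OR NOT 1) OR 1) AND NOT 0) -> 1
  row 13 [01101]: (((1 OR NOT 1) OR 1) AND NOT 0) -> 1
  row 14 [01110]: (((0 OR NOT 1) OR 1) AND NOT 1) -> 0
  row 15 [01111]: (((1 OR NOT 1) OR 1) AND NOT 1) -> 0
  row 16 [10000]: (((0 OR NOT 0) OR 0) AND NOT 0) -> 1
  row 17 [10001]: (((1 OR NOT 0) OR 0) AND NOT 0) -> 1
  row 18 [10010]: (((0 OR NOT 0) OR 0) AND NOT 1) -> 0
  row 19 [10011]: (((1 OR NOT 0) OR 0) AND NOT 1) -> 0
  row 20 [10100]: (((0 OR NOT 0) OR 0) AND NOT 0) -> 1
  row 21 [10101]: (((1 OR NOT 0) OR 0) AND NOT 0) -> 1
  row 22 [10110]: (((0 OR NOT 0) OR 0) AND NOT 1) -> 0
  row 23 [10111]: (((1 OR NOT 0) OR 0) AND NOT 1) -> 0
  row 24 [11000]: (((0 OR NOT 1) OR 1) AND NOT 0) -> 1
  row 25 [11001]: (((1 OR NOT 1) OR 1) AND NOT 0) -> 1
  row 26 [11010]: (((0 OR NOT 1) OR 1) AND NOT 1) -> 0
  row 27 [11011]: (((1 OR NOT 1) OR 1) AND NOT 1) -> 0
  row 28 [11100]: (((0 OR NOT 1) OR 1) AND NOT 0) -> 1
  row 29 [11101]: (((1 OR NOT 1) OR 1) AND NOT 0) -> 1
  row 30 [11110]: (((0 OR NOT 1) OR 1) AND NOT 1) -> 0
  row 31 [11111]: (((1 OR NOT 1) OR 1) AND NOT 1) -> 0
Full result column, 4 rows per line (a,b,c fixed per line; d,e runs 00..11 left to right):
  rows 0-3 [a,b,c=000]: 1100  = hex C
  rows 4-7 [a,b,c=001]: 1100  = hex C
  rows 8-11 [a,b,c=010]: 1100  = hex C
  rows 12-15 [a,b,c=011]: 1100  = hex C
  rows 16-19 [a,b,c=100]: 1100  = hex C
  rows 20-23 [a,b,c=101]: 1100  = hex C
  rows 24-27 [a,b,c=110]: 1100  = hex C
  rows 28-31 [a,b,c=111]: 1100  = hex C
Output column (row 0 .. row 31) = 11001100110011001100110011001100
Output column grouped in 4s = 1100 1100 1100 1100 1100 1100 1100 1100 = 0xCCCCCCCC
Convert to decimal digit by digit (value = value*16 + digit):
  C -> 12
  12*16 + 12 (C) = 204
  204*16 + 12 (C) = 3276
  3276*16 + 12 (C) = 52428
  52428*16 + 12 (C) = 838860
  838860*16 + 12 (C) = 13421772
  13421772*16 + 12 (C) = 214748364
  214748364*16 + 12 (C) = 3435973836
Decimal = 3435973836

3435973836


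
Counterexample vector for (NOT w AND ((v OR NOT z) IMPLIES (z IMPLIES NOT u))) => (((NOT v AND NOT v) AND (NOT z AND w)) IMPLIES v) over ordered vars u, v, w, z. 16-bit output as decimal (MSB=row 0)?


F1 = (NOT w AND ((v OR NOT z) IMPLIES (z IMPLIES NOT u)))
F2 = (((NOT v AND NOT v) AND (NOT z AND w)) IMPLIES v)
Counterexample to F1=>F2 is where F1=1 and F2=0.
Evaluate each row (bits = u,v,w,z, MSB first):
  row 0 [0000]: F1=1 F2=1 -> F1&~F2 -> 0
  row 1 [0001]: F1=1 F2=1 -> F1&~F2 -> 0
  row 2 [0010]: F1=0 F2=0 -> F1&~F2 -> 0
  row 3 [0011]: F1=0 F2=1 -> F1&~F2 -> 0
  row 4 [0100]: F1=1 F2=1 -> F1&~F2 -> 0
  row 5 [0101]: F1=1 F2=1 -> F1&~F2 -> 0
  row 6 [0110]: F1=0 F2=1 -> F1&~F2 -> 0
  row 7 [0111]: F1=0 F2=1 -> F1&~F2 -> 0
  row 8 [1000]: F1=1 F2=1 -> F1&~F2 -> 0
  row 9 [1001]: F1=1 F2=1 -> F1&~F2 -> 0
  row 10 [1010]: F1=0 F2=0 -> F1&~F2 -> 0
  row 11 [1011]: F1=0 F2=1 -> F1&~F2 -> 0
  row 12 [1100]: F1=1 F2=1 -> F1&~F2 -> 0
  row 13 [1101]: F1=0 F2=1 -> F1&~F2 -> 0
  row 14 [1110]: F1=0 F2=1 -> F1&~F2 -> 0
  row 15 [1111]: F1=0 F2=1 -> F1&~F2 -> 0
Full result column, 4 rows per line (u,v fixed per line; w,z runs 00..11 left to right):
  rows 0-3 [u,v=00]: 0000  = hex 0
  rows 4-7 [u,v=01]: 0000  = hex 0
  rows 8-11 [u,v=10]: 0000  = hex 0
  rows 12-15 [u,v=11]: 0000  = hex 0
Counterexample vector (row 0 .. row 15) = 0000000000000000
Output column grouped in 4s = 0000 0000 0000 0000 = 0x0000
Convert to decimal digit by digit (value = value*16 + digit):
  0 -> 0
  0*16 + 0 = 0
  0*16 + 0 = 0
  0*16 + 0 = 0
Decimal = 0

0


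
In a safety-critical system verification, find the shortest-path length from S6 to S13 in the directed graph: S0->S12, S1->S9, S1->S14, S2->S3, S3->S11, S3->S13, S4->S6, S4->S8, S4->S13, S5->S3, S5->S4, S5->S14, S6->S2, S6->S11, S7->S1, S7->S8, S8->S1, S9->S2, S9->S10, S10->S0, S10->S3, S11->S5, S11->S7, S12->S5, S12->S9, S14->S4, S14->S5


BFS layer-by-layer from S6:
  dist 0: {S6}
  dist 1: {S2, S11}
  dist 2: {S3, S5, S7}
  dist 3: {S1, S4, S8, S13, S14}
  -> S13 reached at distance 3
Shortest path length = 3

3


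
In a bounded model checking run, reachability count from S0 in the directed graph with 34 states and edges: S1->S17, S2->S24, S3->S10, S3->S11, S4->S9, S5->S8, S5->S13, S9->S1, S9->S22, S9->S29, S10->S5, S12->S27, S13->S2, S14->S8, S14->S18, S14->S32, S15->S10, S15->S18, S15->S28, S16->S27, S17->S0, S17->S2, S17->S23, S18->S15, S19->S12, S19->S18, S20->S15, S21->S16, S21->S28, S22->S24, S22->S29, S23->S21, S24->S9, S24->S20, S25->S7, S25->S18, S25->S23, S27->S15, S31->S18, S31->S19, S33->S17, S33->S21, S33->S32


BFS from S0:
  layer 0: {S0}
Reachable set: {S0}
Count = 1

1


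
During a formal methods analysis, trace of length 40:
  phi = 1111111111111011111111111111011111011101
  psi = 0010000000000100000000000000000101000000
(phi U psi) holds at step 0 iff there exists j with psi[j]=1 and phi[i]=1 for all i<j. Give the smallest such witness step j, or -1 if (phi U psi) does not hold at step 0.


(phi U psi) at 0: need smallest j with psi[j]=1 and phi[i]=1 for all i in [0,j).
Scan from step 0:
  step 0: phi=1, psi=0 -> continue
  step 1: phi=1, psi=0 -> continue
  step 2: psi=1 and phi held for [0,2) -> witness found
Witness step = 2

2


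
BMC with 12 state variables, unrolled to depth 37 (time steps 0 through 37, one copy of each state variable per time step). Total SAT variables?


BMC unrolls to depth k, creating one copy of each state var for steps 0..k.
Step count = 37 + 1 = 38 (steps 0 through 37)
Vars per step = 12
Total = 12 * 38 = 456

456


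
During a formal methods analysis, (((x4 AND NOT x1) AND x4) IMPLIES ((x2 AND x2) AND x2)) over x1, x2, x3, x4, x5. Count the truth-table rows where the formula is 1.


Formula: (((x4 AND NOT x1) AND x4) IMPLIES ((x2 AND x2) AND x2)) over 5 vars (32 rows)
Evaluate each row (x1, x2, x3, x4, x5 as bits, MSB first):
  row 0 [00000]: (((0 AND NOT 0) AND 0) IMPLIES ((0 AND 0) AND 0)) -> 1
  row 1 [00001]: (((0 AND NOT 0) AND 0) IMPLIES ((0 AND 0) AND 0)) -> 1
  row 2 [00010]: (((1 AND NOT 0) AND 1) IMPLIES ((0 AND 0) AND 0)) -> 0
  row 3 [00011]: (((1 AND NOT 0) AND 1) IMPLIES ((0 AND 0) AND 0)) -> 0
  row 4 [00100]: (((0 AND NOT 0) AND 0) IMPLIES ((0 AND 0) AND 0)) -> 1
  row 5 [00101]: (((0 AND NOT 0) AND 0) IMPLIES ((0 AND 0) AND 0)) -> 1
  row 6 [00110]: (((1 AND NOT 0) AND 1) IMPLIES ((0 AND 0) AND 0)) -> 0
  row 7 [00111]: (((1 AND NOT 0) AND 1) IMPLIES ((0 AND 0) AND 0)) -> 0
  row 8 [01000]: (((0 AND NOT 0) AND 0) IMPLIES ((1 AND 1) AND 1)) -> 1
  row 9 [01001]: (((0 AND NOT 0) AND 0) IMPLIES ((1 AND 1) AND 1)) -> 1
  row 10 [01010]: (((1 AND NOT 0) AND 1) IMPLIES ((1 AND 1) AND 1)) -> 1
  row 11 [01011]: (((1 AND NOT 0) AND 1) IMPLIES ((1 AND 1) AND 1)) -> 1
  row 12 [01100]: (((0 AND NOT 0) AND 0) IMPLIES ((1 AND 1) AND 1)) -> 1
  row 13 [01101]: (((0 AND NOT 0) AND 0) IMPLIES ((1 AND 1) AND 1)) -> 1
  row 14 [01110]: (((1 AND NOT 0) AND 1) IMPLIES ((1 AND 1) AND 1)) -> 1
  row 15 [01111]: (((1 AND NOT 0) AND 1) IMPLIES ((1 AND 1) AND 1)) -> 1
  row 16 [10000]: (((0 AND NOT 1) AND 0) IMPLIES ((0 AND 0) AND 0)) -> 1
  row 17 [10001]: (((0 AND NOT 1) AND 0) IMPLIES ((0 AND 0) AND 0)) -> 1
  row 18 [10010]: (((1 AND NOT 1) AND 1) IMPLIES ((0 AND 0) AND 0)) -> 1
  row 19 [10011]: (((1 AND NOT 1) AND 1) IMPLIES ((0 AND 0) AND 0)) -> 1
  row 20 [10100]: (((0 AND NOT 1) AND 0) IMPLIES ((0 AND 0) AND 0)) -> 1
  row 21 [10101]: (((0 AND NOT 1) AND 0) IMPLIES ((0 AND 0) AND 0)) -> 1
  row 22 [10110]: (((1 AND NOT 1) AND 1) IMPLIES ((0 AND 0) AND 0)) -> 1
  row 23 [10111]: (((1 AND NOT 1) AND 1) IMPLIES ((0 AND 0) AND 0)) -> 1
  row 24 [11000]: (((0 AND NOT 1) AND 0) IMPLIES ((1 AND 1) AND 1)) -> 1
  row 25 [11001]: (((0 AND NOT 1) AND 0) IMPLIES ((1 AND 1) AND 1)) -> 1
  row 26 [11010]: (((1 AND NOT 1) AND 1) IMPLIES ((1 AND 1) AND 1)) -> 1
  row 27 [11011]: (((1 AND NOT 1) AND 1) IMPLIES ((1 AND 1) AND 1)) -> 1
  row 28 [11100]: (((0 AND NOT 1) AND 0) IMPLIES ((1 AND 1) AND 1)) -> 1
  row 29 [11101]: (((0 AND NOT 1) AND 0) IMPLIES ((1 AND 1) AND 1)) -> 1
  row 30 [11110]: (((1 AND NOT 1) AND 1) IMPLIES ((1 AND 1) AND 1)) -> 1
  row 31 [11111]: (((1 AND NOT 1) AND 1) IMPLIES ((1 AND 1) AND 1)) -> 1
Full result column, 8 rows per line (x1,x2 fixed per line; x3,x4,x5 runs 000..111 left to right):
  rows 0-7 [x1,x2=00]: 11001100  (ones: 4)
  rows 8-15 [x1,x2=01]: 11111111  (ones: 8)
  rows 16-23 [x1,x2=10]: 11111111  (ones: 8)
  rows 24-31 [x1,x2=11]: 11111111  (ones: 8)
Count of 1-rows = 4+8+8+8 = 28

28


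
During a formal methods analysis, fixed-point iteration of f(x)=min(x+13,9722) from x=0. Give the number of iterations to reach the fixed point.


Step 1: x=0, cap=9722, increment=13
Step 2: x grows by 13 each step until capped at 9722; fixed point is x=9722
Step 3: iterations = ceil(9722/13) = 748

748


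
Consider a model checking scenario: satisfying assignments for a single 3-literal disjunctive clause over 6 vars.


Step 1: Total=2^6=64
Step 2: Unsat when all 3 false: 2^3=8
Step 3: Sat=64-8=56

56


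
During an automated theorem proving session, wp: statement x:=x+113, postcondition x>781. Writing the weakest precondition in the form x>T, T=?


Formula: wp(x:=E, P) = P[E/x] (substitute E for x in postcondition)
Step 1: Postcondition: x>781
Step 2: Substitute x+113 for x: x+113>781
Step 3: Solve for x: x > 781-113 = 668

668


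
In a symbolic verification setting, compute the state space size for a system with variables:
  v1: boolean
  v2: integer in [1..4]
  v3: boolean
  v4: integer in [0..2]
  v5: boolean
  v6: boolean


State space = product of domain sizes of all variables.
Domain sizes:
  v1 (boolean): 2
  v2 (integer in [1..4]): 4
  v3 (boolean): 2
  v4 (integer in [0..2]): 3
  v5 (boolean): 2
  v6 (boolean): 2
Product = 2 * 4 * 2 * 3 * 2 * 2 = 192

192


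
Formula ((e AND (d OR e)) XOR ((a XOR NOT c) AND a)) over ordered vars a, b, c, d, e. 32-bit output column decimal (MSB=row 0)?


Formula: ((e AND (d OR e)) XOR ((a XOR NOT c) AND a)) over a, b, c, d, e (32 rows)
Evaluate each row (bits = a,b,c,d,e, MSB first):
  row 0 [00000]: ((0 AND (0 OR 0)) XOR ((0 XOR NOT 0) AND 0)) -> 0
  row 1 [00001]: ((1 AND (0 OR 1)) XOR ((0 XOR NOT 0) AND 0)) -> 1
  row 2 [00010]: ((0 AND (1 OR 0)) XOR ((0 XOR NOT 0) AND 0)) -> 0
  row 3 [00011]: ((1 AND (1 OR 1)) XOR ((0 XOR NOT 0) AND 0)) -> 1
  row 4 [00100]: ((0 AND (0 OR 0)) XOR ((0 XOR NOT 1) AND 0)) -> 0
  row 5 [00101]: ((1 AND (0 OR 1)) XOR ((0 XOR NOT 1) AND 0)) -> 1
  row 6 [00110]: ((0 AND (1 OR 0)) XOR ((0 XOR NOT 1) AND 0)) -> 0
  row 7 [00111]: ((1 AND (1 OR 1)) XOR ((0 XOR NOT 1) AND 0)) -> 1
  row 8 [01000]: ((0 AND (0 OR 0)) XOR ((0 XOR NOT 0) AND 0)) -> 0
  row 9 [01001]: ((1 AND (0 OR 1)) XOR ((0 XOR NOT 0) AND 0)) -> 1
  row 10 [01010]: ((0 AND (1 OR 0)) XOR ((0 XOR NOT 0) AND 0)) -> 0
  row 11 [01011]: ((1 AND (1 OR 1)) XOR ((0 XOR NOT 0) AND 0)) -> 1
  row 12 [01100]: ((0 AND (0 OR 0)) XOR ((0 XOR NOT 1) AND 0)) -> 0
  row 13 [01101]: ((1 AND (0 OR 1)) XOR ((0 XOR NOT 1) AND 0)) -> 1
  row 14 [01110]: ((0 AND (1 OR 0)) XOR ((0 XOR NOT 1) AND 0)) -> 0
  row 15 [01111]: ((1 AND (1 OR 1)) XOR ((0 XOR NOT 1) AND 0)) -> 1
  row 16 [10000]: ((0 AND (0 OR 0)) XOR ((1 XOR NOT 0) AND 1)) -> 0
  row 17 [10001]: ((1 AND (0 OR 1)) XOR ((1 XOR NOT 0) AND 1)) -> 1
  row 18 [10010]: ((0 AND (1 OR 0)) XOR ((1 XOR NOT 0) AND 1)) -> 0
  row 19 [10011]: ((1 AND (1 OR 1)) XOR ((1 XOR NOT 0) AND 1)) -> 1
  row 20 [10100]: ((0 AND (0 OR 0)) XOR ((1 XOR NOT 1) AND 1)) -> 1
  row 21 [10101]: ((1 AND (0 OR 1)) XOR ((1 XOR NOT 1) AND 1)) -> 0
  row 22 [10110]: ((0 AND (1 OR 0)) XOR ((1 XOR NOT 1) AND 1)) -> 1
  row 23 [10111]: ((1 AND (1 OR 1)) XOR ((1 XOR NOT 1) AND 1)) -> 0
  row 24 [11000]: ((0 AND (0 OR 0)) XOR ((1 XOR NOT 0) AND 1)) -> 0
  row 25 [11001]: ((1 AND (0 OR 1)) XOR ((1 XOR NOT 0) AND 1)) -> 1
  row 26 [11010]: ((0 AND (1 OR 0)) XOR ((1 XOR NOT 0) AND 1)) -> 0
  row 27 [11011]: ((1 AND (1 OR 1)) XOR ((1 XOR NOT 0) AND 1)) -> 1
  row 28 [11100]: ((0 AND (0 OR 0)) XOR ((1 XOR NOT 1) AND 1)) -> 1
  row 29 [11101]: ((1 AND (0 OR 1)) XOR ((1 XOR NOT 1) AND 1)) -> 0
  row 30 [11110]: ((0 AND (1 OR 0)) XOR ((1 XOR NOT 1) AND 1)) -> 1
  row 31 [11111]: ((1 AND (1 OR 1)) XOR ((1 XOR NOT 1) AND 1)) -> 0
Full result column, 4 rows per line (a,b,c fixed per line; d,e runs 00..11 left to right):
  rows 0-3 [a,b,c=000]: 0101  = hex 5
  rows 4-7 [a,b,c=001]: 0101  = hex 5
  rows 8-11 [a,b,c=010]: 0101  = hex 5
  rows 12-15 [a,b,c=011]: 0101  = hex 5
  rows 16-19 [a,b,c=100]: 0101  = hex 5
  rows 20-23 [a,b,c=101]: 1010  = hex A
  rows 24-27 [a,b,c=110]: 0101  = hex 5
  rows 28-31 [a,b,c=111]: 1010  = hex A
Output column (row 0 .. row 31) = 01010101010101010101101001011010
Output column grouped in 4s = 0101 0101 0101 0101 0101 1010 0101 1010 = 0x55555A5A
Convert to decimal digit by digit (value = value*16 + digit):
  5 -> 5
  5*16 + 5 = 85
  85*16 + 5 = 1365
  1365*16 + 5 = 21845
  21845*16 + 5 = 349525
  349525*16 + 10 (A) = 5592410
  5592410*16 + 5 = 89478565
  89478565*16 + 10 (A) = 1431657050
Decimal = 1431657050

1431657050


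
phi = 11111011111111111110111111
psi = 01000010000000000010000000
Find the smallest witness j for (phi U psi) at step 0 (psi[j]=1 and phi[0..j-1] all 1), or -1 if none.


(phi U psi) at 0: need smallest j with psi[j]=1 and phi[i]=1 for all i in [0,j).
Scan from step 0:
  step 0: phi=1, psi=0 -> continue
  step 1: psi=1 and phi held for [0,1) -> witness found
Witness step = 1

1


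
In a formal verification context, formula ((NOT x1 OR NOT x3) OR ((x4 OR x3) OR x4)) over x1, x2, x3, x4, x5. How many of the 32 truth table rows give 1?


Formula: ((NOT x1 OR NOT x3) OR ((x4 OR x3) OR x4)) over 5 vars (32 rows)
Evaluate each row (x1, x2, x3, x4, x5 as bits, MSB first):
  row 0 [00000]: ((NOT 0 OR NOT 0) OR ((0 OR 0) OR 0)) -> 1
  row 1 [00001]: ((NOT 0 OR NOT 0) OR ((0 OR 0) OR 0)) -> 1
  row 2 [00010]: ((NOT 0 OR NOT 0) OR ((1 OR 0) OR 1)) -> 1
  row 3 [00011]: ((NOT 0 OR NOT 0) OR ((1 OR 0) OR 1)) -> 1
  row 4 [00100]: ((NOT 0 OR NOT 1) OR ((0 OR 1) OR 0)) -> 1
  row 5 [00101]: ((NOT 0 OR NOT 1) OR ((0 OR 1) OR 0)) -> 1
  row 6 [00110]: ((NOT 0 OR NOT 1) OR ((1 OR 1) OR 1)) -> 1
  row 7 [00111]: ((NOT 0 OR NOT 1) OR ((1 OR 1) OR 1)) -> 1
  row 8 [01000]: ((NOT 0 OR NOT 0) OR ((0 OR 0) OR 0)) -> 1
  row 9 [01001]: ((NOT 0 OR NOT 0) OR ((0 OR 0) OR 0)) -> 1
  row 10 [01010]: ((NOT 0 OR NOT 0) OR ((1 OR 0) OR 1)) -> 1
  row 11 [01011]: ((NOT 0 OR NOT 0) OR ((1 OR 0) OR 1)) -> 1
  row 12 [01100]: ((NOT 0 OR NOT 1) OR ((0 OR 1) OR 0)) -> 1
  row 13 [01101]: ((NOT 0 OR NOT 1) OR ((0 OR 1) OR 0)) -> 1
  row 14 [01110]: ((NOT 0 OR NOT 1) OR ((1 OR 1) OR 1)) -> 1
  row 15 [01111]: ((NOT 0 OR NOT 1) OR ((1 OR 1) OR 1)) -> 1
  row 16 [10000]: ((NOT 1 OR NOT 0) OR ((0 OR 0) OR 0)) -> 1
  row 17 [10001]: ((NOT 1 OR NOT 0) OR ((0 OR 0) OR 0)) -> 1
  row 18 [10010]: ((NOT 1 OR NOT 0) OR ((1 OR 0) OR 1)) -> 1
  row 19 [10011]: ((NOT 1 OR NOT 0) OR ((1 OR 0) OR 1)) -> 1
  row 20 [10100]: ((NOT 1 OR NOT 1) OR ((0 OR 1) OR 0)) -> 1
  row 21 [10101]: ((NOT 1 OR NOT 1) OR ((0 OR 1) OR 0)) -> 1
  row 22 [10110]: ((NOT 1 OR NOT 1) OR ((1 OR 1) OR 1)) -> 1
  row 23 [10111]: ((NOT 1 OR NOT 1) OR ((1 OR 1) OR 1)) -> 1
  row 24 [11000]: ((NOT 1 OR NOT 0) OR ((0 OR 0) OR 0)) -> 1
  row 25 [11001]: ((NOT 1 OR NOT 0) OR ((0 OR 0) OR 0)) -> 1
  row 26 [11010]: ((NOT 1 OR NOT 0) OR ((1 OR 0) OR 1)) -> 1
  row 27 [11011]: ((NOT 1 OR NOT 0) OR ((1 OR 0) OR 1)) -> 1
  row 28 [11100]: ((NOT 1 OR NOT 1) OR ((0 OR 1) OR 0)) -> 1
  row 29 [11101]: ((NOT 1 OR NOT 1) OR ((0 OR 1) OR 0)) -> 1
  row 30 [11110]: ((NOT 1 OR NOT 1) OR ((1 OR 1) OR 1)) -> 1
  row 31 [11111]: ((NOT 1 OR NOT 1) OR ((1 OR 1) OR 1)) -> 1
Full result column, 8 rows per line (x1,x2 fixed per line; x3,x4,x5 runs 000..111 left to right):
  rows 0-7 [x1,x2=00]: 11111111  (ones: 8)
  rows 8-15 [x1,x2=01]: 11111111  (ones: 8)
  rows 16-23 [x1,x2=10]: 11111111  (ones: 8)
  rows 24-31 [x1,x2=11]: 11111111  (ones: 8)
Count of 1-rows = 8+8+8+8 = 32

32


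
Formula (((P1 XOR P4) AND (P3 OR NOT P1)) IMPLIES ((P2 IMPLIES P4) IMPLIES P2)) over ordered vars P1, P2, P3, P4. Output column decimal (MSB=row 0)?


Formula: (((P1 XOR P4) AND (P3 OR NOT P1)) IMPLIES ((P2 IMPLIES P4) IMPLIES P2)) over P1, P2, P3, P4 (16 rows)
Evaluate each row (bits = P1,P2,P3,P4, MSB first):
  row 0 [0000]: (((0 XOR 0) AND (0 OR NOT 0)) IMPLIES ((0 IMPLIES 0) IMPLIES 0)) -> 1
  row 1 [0001]: (((0 XOR 1) AND (0 OR NOT 0)) IMPLIES ((0 IMPLIES 1) IMPLIES 0)) -> 0
  row 2 [0010]: (((0 XOR 0) AND (1 OR NOT 0)) IMPLIES ((0 IMPLIES 0) IMPLIES 0)) -> 1
  row 3 [0011]: (((0 XOR 1) AND (1 OR NOT 0)) IMPLIES ((0 IMPLIES 1) IMPLIES 0)) -> 0
  row 4 [0100]: (((0 XOR 0) AND (0 OR NOT 0)) IMPLIES ((1 IMPLIES 0) IMPLIES 1)) -> 1
  row 5 [0101]: (((0 XOR 1) AND (0 OR NOT 0)) IMPLIES ((1 IMPLIES 1) IMPLIES 1)) -> 1
  row 6 [0110]: (((0 XOR 0) AND (1 OR NOT 0)) IMPLIES ((1 IMPLIES 0) IMPLIES 1)) -> 1
  row 7 [0111]: (((0 XOR 1) AND (1 OR NOT 0)) IMPLIES ((1 IMPLIES 1) IMPLIES 1)) -> 1
  row 8 [1000]: (((1 XOR 0) AND (0 OR NOT 1)) IMPLIES ((0 IMPLIES 0) IMPLIES 0)) -> 1
  row 9 [1001]: (((1 XOR 1) AND (0 OR NOT 1)) IMPLIES ((0 IMPLIES 1) IMPLIES 0)) -> 1
  row 10 [1010]: (((1 XOR 0) AND (1 OR NOT 1)) IMPLIES ((0 IMPLIES 0) IMPLIES 0)) -> 0
  row 11 [1011]: (((1 XOR 1) AND (1 OR NOT 1)) IMPLIES ((0 IMPLIES 1) IMPLIES 0)) -> 1
  row 12 [1100]: (((1 XOR 0) AND (0 OR NOT 1)) IMPLIES ((1 IMPLIES 0) IMPLIES 1)) -> 1
  row 13 [1101]: (((1 XOR 1) AND (0 OR NOT 1)) IMPLIES ((1 IMPLIES 1) IMPLIES 1)) -> 1
  row 14 [1110]: (((1 XOR 0) AND (1 OR NOT 1)) IMPLIES ((1 IMPLIES 0) IMPLIES 1)) -> 1
  row 15 [1111]: (((1 XOR 1) AND (1 OR NOT 1)) IMPLIES ((1 IMPLIES 1) IMPLIES 1)) -> 1
Full result column, 4 rows per line (P1,P2 fixed per line; P3,P4 runs 00..11 left to right):
  rows 0-3 [P1,P2=00]: 1010  = hex A
  rows 4-7 [P1,P2=01]: 1111  = hex F
  rows 8-11 [P1,P2=10]: 1101  = hex D
  rows 12-15 [P1,P2=11]: 1111  = hex F
Output column (row 0 .. row 15) = 1010111111011111
Output column grouped in 4s = 1010 1111 1101 1111 = 0xAFDF
Convert to decimal digit by digit (value = value*16 + digit):
  A -> 10
  10*16 + 15 (F) = 175
  175*16 + 13 (D) = 2813
  2813*16 + 15 (F) = 45023
Decimal = 45023

45023


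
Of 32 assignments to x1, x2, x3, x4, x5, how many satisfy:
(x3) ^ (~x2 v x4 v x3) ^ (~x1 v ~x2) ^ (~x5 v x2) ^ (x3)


CNF with 5 clauses over 5 vars (32 assignments).
An assignment satisfies CNF iff every clause has >=1 true literal.
Check each row (bits = x1,x2,x3,x4,x5; clause T/F shown):
  row 0 [00000]: clauses=FTTTF -> 0
  row 1 [00001]: clauses=FTTFF -> 0
  row 2 [00010]: clauses=FTTTF -> 0
  row 3 [00011]: clauses=FTTFF -> 0
  row 4 [00100]: clauses=TTTTT -> 1
  row 5 [00101]: clauses=TTTFT -> 0
  row 6 [00110]: clauses=TTTTT -> 1
  row 7 [00111]: clauses=TTTFT -> 0
  row 8 [01000]: clauses=FFTTF -> 0
  row 9 [01001]: clauses=FFTTF -> 0
  row 10 [01010]: clauses=FTTTF -> 0
  row 11 [01011]: clauses=FTTTF -> 0
  row 12 [01100]: clauses=TTTTT -> 1
  row 13 [01101]: clauses=TTTTT -> 1
  row 14 [01110]: clauses=TTTTT -> 1
  row 15 [01111]: clauses=TTTTT -> 1
  row 16 [10000]: clauses=FTTTF -> 0
  row 17 [10001]: clauses=FTTFF -> 0
  row 18 [10010]: clauses=FTTTF -> 0
  row 19 [10011]: clauses=FTTFF -> 0
  row 20 [10100]: clauses=TTTTT -> 1
  row 21 [10101]: clauses=TTTFT -> 0
  row 22 [10110]: clauses=TTTTT -> 1
  row 23 [10111]: clauses=TTTFT -> 0
  row 24 [11000]: clauses=FFFTF -> 0
  row 25 [11001]: clauses=FFFTF -> 0
  row 26 [11010]: clauses=FTFTF -> 0
  row 27 [11011]: clauses=FTFTF -> 0
  row 28 [11100]: clauses=TTFTT -> 0
  row 29 [11101]: clauses=TTFTT -> 0
  row 30 [11110]: clauses=TTFTT -> 0
  row 31 [11111]: clauses=TTFTT -> 0
Full result column, 8 rows per line (x1,x2 fixed per line; x3,x4,x5 runs 000..111 left to right):
  rows 0-7 [x1,x2=00]: 00001010  (ones: 2)
  rows 8-15 [x1,x2=01]: 00001111  (ones: 4)
  rows 16-23 [x1,x2=10]: 00001010  (ones: 2)
  rows 24-31 [x1,x2=11]: 00000000  (ones: 0)
Satisfying assignments = 2+4+2+0 = 8

8


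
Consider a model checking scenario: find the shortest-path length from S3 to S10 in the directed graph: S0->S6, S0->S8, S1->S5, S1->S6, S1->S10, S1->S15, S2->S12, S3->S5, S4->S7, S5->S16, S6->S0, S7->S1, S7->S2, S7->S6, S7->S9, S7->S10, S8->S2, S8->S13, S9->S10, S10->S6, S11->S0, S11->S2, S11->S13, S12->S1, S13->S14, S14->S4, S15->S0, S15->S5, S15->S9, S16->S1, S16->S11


BFS layer-by-layer from S3:
  dist 0: {S3}
  dist 1: {S5}
  dist 2: {S16}
  dist 3: {S1, S11}
  dist 4: {S0, S2, S6, S10, S13, S15}
  -> S10 reached at distance 4
Shortest path length = 4

4


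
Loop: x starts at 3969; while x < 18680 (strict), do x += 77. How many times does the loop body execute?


Step 1: x goes from 3969 toward 18680 by 77; the body runs while x<18680, so iterations = ceil((bound-start)/step)
Step 2: Distance=14711
Step 3: ceil(14711/77)=192

192


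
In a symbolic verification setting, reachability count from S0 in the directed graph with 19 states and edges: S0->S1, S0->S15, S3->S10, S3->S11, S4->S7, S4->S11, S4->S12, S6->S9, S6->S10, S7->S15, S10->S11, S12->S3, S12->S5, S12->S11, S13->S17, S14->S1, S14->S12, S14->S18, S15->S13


BFS from S0:
  layer 0: {S0}
  layer 1: {S1, S15}
  layer 2: {S13}
  layer 3: {S17}
Reachable set: {S0, S1, S13, S15, S17}
Count = 5

5


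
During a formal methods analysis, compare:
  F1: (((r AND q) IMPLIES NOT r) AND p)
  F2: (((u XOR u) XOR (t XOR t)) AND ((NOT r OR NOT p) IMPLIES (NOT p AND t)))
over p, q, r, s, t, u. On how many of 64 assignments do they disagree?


F1 = (((r AND q) IMPLIES NOT r) AND p)
F2 = (((u XOR u) XOR (t XOR t)) AND ((NOT r OR NOT p) IMPLIES (NOT p AND t)))
Evaluate both on each of 64 rows (bits = p,q,r,s,t,u):
  row 0 [000000]: F1=0 F2=0 -> 0
  row 1 [000001]: F1=0 F2=0 -> 0
  row 2 [000010]: F1=0 F2=0 -> 0
  row 3 [000011]: F1=0 F2=0 -> 0
  row 4 [000100]: F1=0 F2=0 -> 0
  (every remaining row is evaluated the same way; all 64 results are listed next)
Full result column, 8 rows per line (p,q,r fixed per line; s,t,u runs 000..111 left to right):
  rows 0-7 [p,q,r=000]: 00000000  (ones: 0)
  rows 8-15 [p,q,r=001]: 00000000  (ones: 0)
  rows 16-23 [p,q,r=010]: 00000000  (ones: 0)
  rows 24-31 [p,q,r=011]: 00000000  (ones: 0)
  rows 32-39 [p,q,r=100]: 11111111  (ones: 8)
  rows 40-47 [p,q,r=101]: 11111111  (ones: 8)
  rows 48-55 [p,q,r=110]: 11111111  (ones: 8)
  rows 56-63 [p,q,r=111]: 00000000  (ones: 0)
Disagreements = 0+0+0+0+8+8+8+0 = 24

24


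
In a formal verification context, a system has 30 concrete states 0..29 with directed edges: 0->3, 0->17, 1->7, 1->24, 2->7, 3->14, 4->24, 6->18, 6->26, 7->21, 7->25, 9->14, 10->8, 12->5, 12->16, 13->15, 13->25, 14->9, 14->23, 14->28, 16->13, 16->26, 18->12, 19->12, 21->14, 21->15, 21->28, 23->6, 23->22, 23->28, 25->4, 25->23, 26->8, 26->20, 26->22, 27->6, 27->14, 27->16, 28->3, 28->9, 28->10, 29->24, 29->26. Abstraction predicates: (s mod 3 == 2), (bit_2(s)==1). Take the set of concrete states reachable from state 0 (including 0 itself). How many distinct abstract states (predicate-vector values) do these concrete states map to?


BFS from 0:
Concrete reachable: {0, 3, 4, 5, 6, 8, 9, 10, 12, 13, 14, 15, 16, 17, 18, 20, 22, 23, 24, 25, 26, 28}
Abstract via predicates (s mod 3 == 2), (bit_2(s)==1):
  (0,0) <- {0, 3, 9, 10, 16, 18, 24, 25}
  (0,1) <- {4, 6, 12, 13, 15, 22, 28}
  (1,0) <- {8, 17, 26}
  (1,1) <- {5, 14, 20, 23}
Distinct abstract states = 4

4


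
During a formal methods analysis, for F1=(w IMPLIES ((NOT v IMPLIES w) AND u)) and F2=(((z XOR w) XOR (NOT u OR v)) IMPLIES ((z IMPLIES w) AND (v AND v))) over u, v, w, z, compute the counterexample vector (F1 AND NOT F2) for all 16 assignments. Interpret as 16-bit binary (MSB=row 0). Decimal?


F1 = (w IMPLIES ((NOT v IMPLIES w) AND u))
F2 = (((z XOR w) XOR (NOT u OR v)) IMPLIES ((z IMPLIES w) AND (v AND v)))
Counterexample to F1=>F2 is where F1=1 and F2=0.
Evaluate each row (bits = u,v,w,z, MSB first):
  row 0 [0000]: F1=1 F2=0 -> F1&~F2 -> 1
  row 1 [0001]: F1=1 F2=1 -> F1&~F2 -> 0
  row 2 [0010]: F1=0 F2=1 -> F1&~F2 -> 0
  row 3 [0011]: F1=0 F2=0 -> F1&~F2 -> 0
  row 4 [0100]: F1=1 F2=1 -> F1&~F2 -> 0
  row 5 [0101]: F1=1 F2=1 -> F1&~F2 -> 0
  row 6 [0110]: F1=0 F2=1 -> F1&~F2 -> 0
  row 7 [0111]: F1=0 F2=1 -> F1&~F2 -> 0
  row 8 [1000]: F1=1 F2=1 -> F1&~F2 -> 0
  row 9 [1001]: F1=1 F2=0 -> F1&~F2 -> 1
  row 10 [1010]: F1=1 F2=0 -> F1&~F2 -> 1
  row 11 [1011]: F1=1 F2=1 -> F1&~F2 -> 0
  row 12 [1100]: F1=1 F2=1 -> F1&~F2 -> 0
  row 13 [1101]: F1=1 F2=1 -> F1&~F2 -> 0
  row 14 [1110]: F1=1 F2=1 -> F1&~F2 -> 0
  row 15 [1111]: F1=1 F2=1 -> F1&~F2 -> 0
Full result column, 4 rows per line (u,v fixed per line; w,z runs 00..11 left to right):
  rows 0-3 [u,v=00]: 1000  = hex 8
  rows 4-7 [u,v=01]: 0000  = hex 0
  rows 8-11 [u,v=10]: 0110  = hex 6
  rows 12-15 [u,v=11]: 0000  = hex 0
Counterexample vector (row 0 .. row 15) = 1000000001100000
Output column grouped in 4s = 1000 0000 0110 0000 = 0x8060
Convert to decimal digit by digit (value = value*16 + digit):
  8 -> 8
  8*16 + 0 = 128
  128*16 + 6 = 2054
  2054*16 + 0 = 32864
Decimal = 32864

32864


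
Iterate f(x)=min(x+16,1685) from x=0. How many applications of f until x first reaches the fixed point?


Step 1: x=0, cap=1685, increment=16
Step 2: x grows by 16 each step until capped at 1685; fixed point is x=1685
Step 3: iterations = ceil(1685/16) = 106

106


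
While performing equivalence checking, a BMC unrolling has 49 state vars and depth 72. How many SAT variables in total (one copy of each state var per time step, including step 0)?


BMC unrolls to depth k, creating one copy of each state var for steps 0..k.
Step count = 72 + 1 = 73 (steps 0 through 72)
Vars per step = 49
Total = 49 * 73 = 3577

3577


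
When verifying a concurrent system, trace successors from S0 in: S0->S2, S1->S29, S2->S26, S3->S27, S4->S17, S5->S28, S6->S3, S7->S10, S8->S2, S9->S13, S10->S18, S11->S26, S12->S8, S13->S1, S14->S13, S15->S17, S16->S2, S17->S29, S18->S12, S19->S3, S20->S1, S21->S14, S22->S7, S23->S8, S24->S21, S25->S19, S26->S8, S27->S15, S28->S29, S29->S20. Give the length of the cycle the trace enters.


Trace from S0 until a state repeats:
  S0 -> S2 -> S26 -> S8 -> S2
S2 first seen at step 1, revisited at step 4.
Cycle length = 4 - 1 = 3

3


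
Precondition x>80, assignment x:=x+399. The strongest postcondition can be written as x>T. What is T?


Formula: sp(P, x:=E) = exists old_x. (x = E[old_x/x]) AND P[old_x/x] (old_x is the value of x before the assignment; eliminate old_x by solving x = E[old_x/x] for old_x)
Step 1: Precondition P: x>80, i.e. old_x > 80
Step 2: Assignment gives x = old_x + 399, so old_x = x - 399
Step 3: Substitute into P: x - 399 > 80
Step 4: Simplify: x > 80+399 = 479

479


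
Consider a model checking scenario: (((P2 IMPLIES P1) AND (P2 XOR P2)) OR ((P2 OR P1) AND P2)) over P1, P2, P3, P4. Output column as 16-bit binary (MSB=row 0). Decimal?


Formula: (((P2 IMPLIES P1) AND (P2 XOR P2)) OR ((P2 OR P1) AND P2)) over P1, P2, P3, P4 (16 rows)
Evaluate each row (bits = P1,P2,P3,P4, MSB first):
  row 0 [0000]: (((0 IMPLIES 0) AND (0 XOR 0)) OR ((0 OR 0) AND 0)) -> 0
  row 1 [0001]: (((0 IMPLIES 0) AND (0 XOR 0)) OR ((0 OR 0) AND 0)) -> 0
  row 2 [0010]: (((0 IMPLIES 0) AND (0 XOR 0)) OR ((0 OR 0) AND 0)) -> 0
  row 3 [0011]: (((0 IMPLIES 0) AND (0 XOR 0)) OR ((0 OR 0) AND 0)) -> 0
  row 4 [0100]: (((1 IMPLIES 0) AND (1 XOR 1)) OR ((1 OR 0) AND 1)) -> 1
  row 5 [0101]: (((1 IMPLIES 0) AND (1 XOR 1)) OR ((1 OR 0) AND 1)) -> 1
  row 6 [0110]: (((1 IMPLIES 0) AND (1 XOR 1)) OR ((1 OR 0) AND 1)) -> 1
  row 7 [0111]: (((1 IMPLIES 0) AND (1 XOR 1)) OR ((1 OR 0) AND 1)) -> 1
  row 8 [1000]: (((0 IMPLIES 1) AND (0 XOR 0)) OR ((0 OR 1) AND 0)) -> 0
  row 9 [1001]: (((0 IMPLIES 1) AND (0 XOR 0)) OR ((0 OR 1) AND 0)) -> 0
  row 10 [1010]: (((0 IMPLIES 1) AND (0 XOR 0)) OR ((0 OR 1) AND 0)) -> 0
  row 11 [1011]: (((0 IMPLIES 1) AND (0 XOR 0)) OR ((0 OR 1) AND 0)) -> 0
  row 12 [1100]: (((1 IMPLIES 1) AND (1 XOR 1)) OR ((1 OR 1) AND 1)) -> 1
  row 13 [1101]: (((1 IMPLIES 1) AND (1 XOR 1)) OR ((1 OR 1) AND 1)) -> 1
  row 14 [1110]: (((1 IMPLIES 1) AND (1 XOR 1)) OR ((1 OR 1) AND 1)) -> 1
  row 15 [1111]: (((1 IMPLIES 1) AND (1 XOR 1)) OR ((1 OR 1) AND 1)) -> 1
Full result column, 4 rows per line (P1,P2 fixed per line; P3,P4 runs 00..11 left to right):
  rows 0-3 [P1,P2=00]: 0000  = hex 0
  rows 4-7 [P1,P2=01]: 1111  = hex F
  rows 8-11 [P1,P2=10]: 0000  = hex 0
  rows 12-15 [P1,P2=11]: 1111  = hex F
Output column (row 0 .. row 15) = 0000111100001111
Output column grouped in 4s = 0000 1111 0000 1111 = 0x0F0F
Convert to decimal digit by digit (value = value*16 + digit):
  0 -> 0
  0*16 + 15 (F) = 15
  15*16 + 0 = 240
  240*16 + 15 (F) = 3855
Decimal = 3855

3855


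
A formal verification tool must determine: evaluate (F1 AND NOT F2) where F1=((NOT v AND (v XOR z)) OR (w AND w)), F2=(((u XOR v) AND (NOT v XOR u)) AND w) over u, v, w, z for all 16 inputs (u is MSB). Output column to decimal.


F1 = ((NOT v AND (v XOR z)) OR (w AND w))
F2 = (((u XOR v) AND (NOT v XOR u)) AND w)
Counterexample to F1=>F2 is where F1=1 and F2=0.
Evaluate each row (bits = u,v,w,z, MSB first):
  row 0 [0000]: F1=0 F2=0 -> F1&~F2 -> 0
  row 1 [0001]: F1=1 F2=0 -> F1&~F2 -> 1
  row 2 [0010]: F1=1 F2=0 -> F1&~F2 -> 1
  row 3 [0011]: F1=1 F2=0 -> F1&~F2 -> 1
  row 4 [0100]: F1=0 F2=0 -> F1&~F2 -> 0
  row 5 [0101]: F1=0 F2=0 -> F1&~F2 -> 0
  row 6 [0110]: F1=1 F2=0 -> F1&~F2 -> 1
  row 7 [0111]: F1=1 F2=0 -> F1&~F2 -> 1
  row 8 [1000]: F1=0 F2=0 -> F1&~F2 -> 0
  row 9 [1001]: F1=1 F2=0 -> F1&~F2 -> 1
  row 10 [1010]: F1=1 F2=0 -> F1&~F2 -> 1
  row 11 [1011]: F1=1 F2=0 -> F1&~F2 -> 1
  row 12 [1100]: F1=0 F2=0 -> F1&~F2 -> 0
  row 13 [1101]: F1=0 F2=0 -> F1&~F2 -> 0
  row 14 [1110]: F1=1 F2=0 -> F1&~F2 -> 1
  row 15 [1111]: F1=1 F2=0 -> F1&~F2 -> 1
Full result column, 4 rows per line (u,v fixed per line; w,z runs 00..11 left to right):
  rows 0-3 [u,v=00]: 0111  = hex 7
  rows 4-7 [u,v=01]: 0011  = hex 3
  rows 8-11 [u,v=10]: 0111  = hex 7
  rows 12-15 [u,v=11]: 0011  = hex 3
Counterexample vector (row 0 .. row 15) = 0111001101110011
Output column grouped in 4s = 0111 0011 0111 0011 = 0x7373
Convert to decimal digit by digit (value = value*16 + digit):
  7 -> 7
  7*16 + 3 = 115
  115*16 + 7 = 1847
  1847*16 + 3 = 29555
Decimal = 29555

29555


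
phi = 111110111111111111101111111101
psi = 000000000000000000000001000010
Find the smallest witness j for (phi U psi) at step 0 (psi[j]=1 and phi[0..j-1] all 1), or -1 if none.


(phi U psi) at 0: need smallest j with psi[j]=1 and phi[i]=1 for all i in [0,j).
Scan from step 0:
  step 0: phi=1, psi=0 -> continue
  step 1: phi=1, psi=0 -> continue
  step 2: phi=1, psi=0 -> continue
  step 3: phi=1, psi=0 -> continue
  step 5: phi=0 -> phi-prefix broken from here
  step 23: psi=1 but phi already failed -> not a witness
  step 28: psi=1 but phi already failed -> not a witness
  end of trace: no witness -> -1
Witness step = -1

-1


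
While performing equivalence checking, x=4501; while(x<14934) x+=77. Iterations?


Step 1: x goes from 4501 toward 14934 by 77; the body runs while x<14934, so iterations = ceil((bound-start)/step)
Step 2: Distance=10433
Step 3: ceil(10433/77)=136

136


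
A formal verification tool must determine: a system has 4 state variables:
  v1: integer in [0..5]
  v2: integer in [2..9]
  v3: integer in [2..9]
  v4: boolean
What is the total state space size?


State space = product of domain sizes of all variables.
Domain sizes:
  v1 (integer in [0..5]): 6
  v2 (integer in [2..9]): 8
  v3 (integer in [2..9]): 8
  v4 (boolean): 2
Product = 6 * 8 * 8 * 2 = 768

768


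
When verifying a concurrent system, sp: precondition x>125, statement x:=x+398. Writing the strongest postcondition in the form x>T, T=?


Formula: sp(P, x:=E) = exists old_x. (x = E[old_x/x]) AND P[old_x/x] (old_x is the value of x before the assignment; eliminate old_x by solving x = E[old_x/x] for old_x)
Step 1: Precondition P: x>125, i.e. old_x > 125
Step 2: Assignment gives x = old_x + 398, so old_x = x - 398
Step 3: Substitute into P: x - 398 > 125
Step 4: Simplify: x > 125+398 = 523

523


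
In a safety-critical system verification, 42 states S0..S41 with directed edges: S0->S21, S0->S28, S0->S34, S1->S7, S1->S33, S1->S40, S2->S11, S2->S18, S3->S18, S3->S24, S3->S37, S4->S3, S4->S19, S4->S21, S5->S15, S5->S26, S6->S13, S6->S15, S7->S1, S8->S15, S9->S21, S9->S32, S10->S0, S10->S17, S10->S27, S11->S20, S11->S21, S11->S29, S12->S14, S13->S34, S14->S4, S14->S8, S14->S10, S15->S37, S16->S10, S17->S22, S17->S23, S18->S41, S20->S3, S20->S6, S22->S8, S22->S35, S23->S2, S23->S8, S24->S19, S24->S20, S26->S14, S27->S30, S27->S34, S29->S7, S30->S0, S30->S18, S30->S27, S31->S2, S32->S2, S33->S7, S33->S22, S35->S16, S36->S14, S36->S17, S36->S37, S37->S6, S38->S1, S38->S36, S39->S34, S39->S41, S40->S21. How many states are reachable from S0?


BFS from S0:
  layer 0: {S0}
  layer 1: {S21, S28, S34}
Reachable set: {S0, S21, S28, S34}
Count = 4

4


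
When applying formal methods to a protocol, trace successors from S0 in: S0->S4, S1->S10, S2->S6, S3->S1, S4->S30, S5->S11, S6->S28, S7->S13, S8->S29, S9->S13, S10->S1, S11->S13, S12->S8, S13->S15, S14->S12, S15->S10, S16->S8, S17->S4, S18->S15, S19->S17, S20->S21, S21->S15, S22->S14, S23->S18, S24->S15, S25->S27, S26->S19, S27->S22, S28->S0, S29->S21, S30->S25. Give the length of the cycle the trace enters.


Trace from S0 until a state repeats:
  S0 -> S4 -> S30 -> S25 -> S27 -> S22 -> S14 -> S12 -> S8 -> S29 -> S21 -> S15 -> S10 -> S1 -> S10
S10 first seen at step 12, revisited at step 14.
Cycle length = 14 - 12 = 2

2


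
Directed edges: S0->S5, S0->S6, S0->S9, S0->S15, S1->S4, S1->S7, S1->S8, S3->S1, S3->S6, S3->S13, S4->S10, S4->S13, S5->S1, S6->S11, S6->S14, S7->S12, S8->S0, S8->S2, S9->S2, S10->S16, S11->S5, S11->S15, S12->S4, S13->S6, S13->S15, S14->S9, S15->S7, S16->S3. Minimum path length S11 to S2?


BFS layer-by-layer from S11:
  dist 0: {S11}
  dist 1: {S5, S15}
  dist 2: {S1, S7}
  dist 3: {S4, S8, S12}
  dist 4: {S0, S2, S10, S13}
  -> S2 reached at distance 4
Shortest path length = 4

4


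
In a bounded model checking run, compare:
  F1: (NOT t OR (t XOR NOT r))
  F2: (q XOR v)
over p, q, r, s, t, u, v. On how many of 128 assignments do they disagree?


F1 = (NOT t OR (t XOR NOT r))
F2 = (q XOR v)
Evaluate both on each of 128 rows (bits = p,q,r,s,t,u,v):
  row 0 [0000000]: F1=1 F2=0 (differ) -> 1
  row 1 [0000001]: F1=1 F2=1 -> 0
  row 2 [0000010]: F1=1 F2=0 (differ) -> 1
  row 3 [0000011]: F1=1 F2=1 -> 0
  row 4 [0000100]: F1=0 F2=0 -> 0
  (every remaining row is evaluated the same way; all 128 results are listed next)
Full result column, 8 rows per line (p,q,r,s fixed per line; t,u,v runs 000..111 left to right):
  rows 0-7 [p,q,r,s=0000]: 10100101  (ones: 4)
  rows 8-15 [p,q,r,s=0001]: 10100101  (ones: 4)
  rows 16-23 [p,q,r,s=0010]: 10101010  (ones: 4)
  rows 24-31 [p,q,r,s=0011]: 10101010  (ones: 4)
  rows 32-39 [p,q,r,s=0100]: 01011010  (ones: 4)
  rows 40-47 [p,q,r,s=0101]: 01011010  (ones: 4)
  rows 48-55 [p,q,r,s=0110]: 01010101  (ones: 4)
  rows 56-63 [p,q,r,s=0111]: 01010101  (ones: 4)
  rows 64-71 [p,q,r,s=1000]: 10100101  (ones: 4)
  rows 72-79 [p,q,r,s=1001]: 10100101  (ones: 4)
  rows 80-87 [p,q,r,s=1010]: 10101010  (ones: 4)
  rows 88-95 [p,q,r,s=1011]: 10101010  (ones: 4)
  rows 96-103 [p,q,r,s=1100]: 01011010  (ones: 4)
  rows 104-111 [p,q,r,s=1101]: 01011010  (ones: 4)
  rows 112-119 [p,q,r,s=1110]: 01010101  (ones: 4)
  rows 120-127 [p,q,r,s=1111]: 01010101  (ones: 4)
Disagreements = 4+4+4+4+4+4+4+4+4+4+4+4+4+4+4+4 = 64

64


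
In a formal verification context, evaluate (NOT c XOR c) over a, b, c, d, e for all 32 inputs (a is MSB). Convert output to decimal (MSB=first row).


Formula: (NOT c XOR c) over a, b, c, d, e (32 rows)
Evaluate each row (bits = a,b,c,d,e, MSB first):
  row 0 [00000]: (NOT 0 XOR 0) -> 1
  row 1 [00001]: (NOT 0 XOR 0) -> 1
  row 2 [00010]: (NOT 0 XOR 0) -> 1
  row 3 [00011]: (NOT 0 XOR 0) -> 1
  row 4 [00100]: (NOT 1 XOR 1) -> 1
  row 5 [00101]: (NOT 1 XOR 1) -> 1
  row 6 [00110]: (NOT 1 XOR 1) -> 1
  row 7 [00111]: (NOT 1 XOR 1) -> 1
  row 8 [01000]: (NOT 0 XOR 0) -> 1
  row 9 [01001]: (NOT 0 XOR 0) -> 1
  row 10 [01010]: (NOT 0 XOR 0) -> 1
  row 11 [01011]: (NOT 0 XOR 0) -> 1
  row 12 [01100]: (NOT 1 XOR 1) -> 1
  row 13 [01101]: (NOT 1 XOR 1) -> 1
  row 14 [01110]: (NOT 1 XOR 1) -> 1
  row 15 [01111]: (NOT 1 XOR 1) -> 1
  row 16 [10000]: (NOT 0 XOR 0) -> 1
  row 17 [10001]: (NOT 0 XOR 0) -> 1
  row 18 [10010]: (NOT 0 XOR 0) -> 1
  row 19 [10011]: (NOT 0 XOR 0) -> 1
  row 20 [10100]: (NOT 1 XOR 1) -> 1
  row 21 [10101]: (NOT 1 XOR 1) -> 1
  row 22 [10110]: (NOT 1 XOR 1) -> 1
  row 23 [10111]: (NOT 1 XOR 1) -> 1
  row 24 [11000]: (NOT 0 XOR 0) -> 1
  row 25 [11001]: (NOT 0 XOR 0) -> 1
  row 26 [11010]: (NOT 0 XOR 0) -> 1
  row 27 [11011]: (NOT 0 XOR 0) -> 1
  row 28 [11100]: (NOT 1 XOR 1) -> 1
  row 29 [11101]: (NOT 1 XOR 1) -> 1
  row 30 [11110]: (NOT 1 XOR 1) -> 1
  row 31 [11111]: (NOT 1 XOR 1) -> 1
Full result column, 4 rows per line (a,b,c fixed per line; d,e runs 00..11 left to right):
  rows 0-3 [a,b,c=000]: 1111  = hex F
  rows 4-7 [a,b,c=001]: 1111  = hex F
  rows 8-11 [a,b,c=010]: 1111  = hex F
  rows 12-15 [a,b,c=011]: 1111  = hex F
  rows 16-19 [a,b,c=100]: 1111  = hex F
  rows 20-23 [a,b,c=101]: 1111  = hex F
  rows 24-27 [a,b,c=110]: 1111  = hex F
  rows 28-31 [a,b,c=111]: 1111  = hex F
Output column (row 0 .. row 31) = 11111111111111111111111111111111
Output column grouped in 4s = 1111 1111 1111 1111 1111 1111 1111 1111 = 0xFFFFFFFF
Convert to decimal digit by digit (value = value*16 + digit):
  F -> 15
  15*16 + 15 (F) = 255
  255*16 + 15 (F) = 4095
  4095*16 + 15 (F) = 65535
  65535*16 + 15 (F) = 1048575
  1048575*16 + 15 (F) = 16777215
  16777215*16 + 15 (F) = 268435455
  268435455*16 + 15 (F) = 4294967295
Decimal = 4294967295

4294967295
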